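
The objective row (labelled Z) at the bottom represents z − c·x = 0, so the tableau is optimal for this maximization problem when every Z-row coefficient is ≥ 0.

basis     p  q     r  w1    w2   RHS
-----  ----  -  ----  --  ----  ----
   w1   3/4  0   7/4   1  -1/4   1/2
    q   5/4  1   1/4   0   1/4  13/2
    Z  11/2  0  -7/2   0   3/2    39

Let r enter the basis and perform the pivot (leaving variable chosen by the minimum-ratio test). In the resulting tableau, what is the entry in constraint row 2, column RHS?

Ratio test on column r — row 1: (1/2)/(7/4) = 2/7; row 2: (13/2)/(1/4) = 26. Minimum is 2/7 at row 1 (w1 leaves); pivot element 7/4.
Divide row 1 by 7/4; eliminate column r from the other rows.
Row 2 update in column RHS: 13/2 − (1/4)·(2/7) = 45/7.

45/7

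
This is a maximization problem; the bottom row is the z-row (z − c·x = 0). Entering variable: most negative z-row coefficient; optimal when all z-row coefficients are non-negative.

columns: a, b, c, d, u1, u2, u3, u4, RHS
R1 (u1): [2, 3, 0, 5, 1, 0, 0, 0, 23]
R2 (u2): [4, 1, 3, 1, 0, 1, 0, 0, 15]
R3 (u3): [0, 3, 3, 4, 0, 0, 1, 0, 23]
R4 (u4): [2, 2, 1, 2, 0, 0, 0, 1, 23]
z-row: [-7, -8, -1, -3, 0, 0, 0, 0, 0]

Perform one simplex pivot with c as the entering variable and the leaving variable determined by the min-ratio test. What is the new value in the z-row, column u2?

Ratio test on column c — row 1: entry 0 ≤ 0; row 2: 15/3 = 5; row 3: 23/3 = 23/3; row 4: 23/1 = 23. Minimum is 5 at row 2 (u2 leaves); pivot element 3.
Divide row 2 by 3; eliminate column c from the other rows.
z-row update in column u2: 0 − (-1)·(1/3) = 1/3.

1/3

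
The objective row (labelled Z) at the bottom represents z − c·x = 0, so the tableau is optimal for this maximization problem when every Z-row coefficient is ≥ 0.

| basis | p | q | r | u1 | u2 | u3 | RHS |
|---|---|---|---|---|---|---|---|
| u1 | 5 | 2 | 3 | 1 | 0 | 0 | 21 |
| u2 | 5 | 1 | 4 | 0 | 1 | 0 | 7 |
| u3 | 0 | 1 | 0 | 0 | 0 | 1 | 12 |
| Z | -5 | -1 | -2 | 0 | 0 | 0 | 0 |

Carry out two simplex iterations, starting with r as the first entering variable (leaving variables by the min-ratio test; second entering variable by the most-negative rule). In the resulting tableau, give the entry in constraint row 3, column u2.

Ratio test on column r — row 1: 21/3 = 7; row 2: 7/4 = 7/4; row 3: entry 0 ≤ 0. Minimum is 7/4 at row 2 (u2 leaves); pivot element 4.
Divide row 2 by 4; eliminate column r from the other rows.
Second iteration: most negative Z-row entry is -5/2 in column p, so p enters.
Ratio test on column p — row 1: (63/4)/(5/4) = 63/5; row 2: (7/4)/(5/4) = 7/5; row 3: entry 0 ≤ 0. Minimum is 7/5 at row 2 (r leaves); pivot element 5/4.
Divide row 2 by 5/4; eliminate column p from the other rows.
After both pivots, the entry at constraint row 3, column u2 is 0.

0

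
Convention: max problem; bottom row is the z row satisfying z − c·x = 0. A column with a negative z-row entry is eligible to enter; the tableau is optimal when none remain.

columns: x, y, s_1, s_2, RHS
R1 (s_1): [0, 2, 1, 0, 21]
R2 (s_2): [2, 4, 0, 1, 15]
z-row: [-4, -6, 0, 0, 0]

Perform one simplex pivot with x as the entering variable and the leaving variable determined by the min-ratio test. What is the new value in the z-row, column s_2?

2

Ratio test on column x — row 1: entry 0 ≤ 0; row 2: 15/2 = 15/2. Minimum is 15/2 at row 2 (s_2 leaves); pivot element 2.
Divide row 2 by 2; eliminate column x from the other rows.
z-row update in column s_2: 0 − (-4)·(1/2) = 2.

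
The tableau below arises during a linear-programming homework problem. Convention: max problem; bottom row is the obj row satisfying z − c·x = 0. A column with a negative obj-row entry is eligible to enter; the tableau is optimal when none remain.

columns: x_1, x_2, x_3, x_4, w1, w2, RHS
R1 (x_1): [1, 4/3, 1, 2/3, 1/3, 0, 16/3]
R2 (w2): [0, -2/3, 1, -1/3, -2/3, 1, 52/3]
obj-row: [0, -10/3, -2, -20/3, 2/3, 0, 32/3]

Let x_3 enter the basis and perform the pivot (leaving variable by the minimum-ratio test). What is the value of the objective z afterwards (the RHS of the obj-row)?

64/3

Ratio test on column x_3 — row 1: (16/3)/1 = 16/3; row 2: (52/3)/1 = 52/3. Minimum is 16/3 at row 1 (x_1 leaves); pivot element 1.
Pivot on row 1; the obj-row RHS becomes 32/3 − (-2)·(16/3) = 64/3.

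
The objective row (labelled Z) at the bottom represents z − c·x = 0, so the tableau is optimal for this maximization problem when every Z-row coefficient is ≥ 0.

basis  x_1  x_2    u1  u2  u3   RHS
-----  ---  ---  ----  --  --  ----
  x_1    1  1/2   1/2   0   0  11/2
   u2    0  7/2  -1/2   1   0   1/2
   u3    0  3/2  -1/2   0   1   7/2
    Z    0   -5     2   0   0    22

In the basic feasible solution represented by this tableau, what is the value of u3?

7/2

u3 is basic (row 3); its value is the RHS of that row, 7/2.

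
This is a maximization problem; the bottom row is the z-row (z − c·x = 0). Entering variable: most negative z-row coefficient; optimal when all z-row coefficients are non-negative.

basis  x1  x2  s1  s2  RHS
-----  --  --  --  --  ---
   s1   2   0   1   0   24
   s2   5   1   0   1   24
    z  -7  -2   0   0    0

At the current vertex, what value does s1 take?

s1 is basic (row 1); its value is the RHS of that row, 24.

24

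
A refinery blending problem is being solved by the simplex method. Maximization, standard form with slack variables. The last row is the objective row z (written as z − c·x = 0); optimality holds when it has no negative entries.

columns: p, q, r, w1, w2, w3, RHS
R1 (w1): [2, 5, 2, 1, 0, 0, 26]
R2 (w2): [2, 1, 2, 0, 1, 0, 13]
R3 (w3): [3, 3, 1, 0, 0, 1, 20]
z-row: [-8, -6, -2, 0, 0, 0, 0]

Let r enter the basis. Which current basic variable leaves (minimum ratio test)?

w2

Column r entries and ratios — w1: 26/2 = 13; w2: 13/2 = 13/2; w3: 20/1 = 20.
Smallest ratio is 13/2 in the row of w2, so w2 leaves.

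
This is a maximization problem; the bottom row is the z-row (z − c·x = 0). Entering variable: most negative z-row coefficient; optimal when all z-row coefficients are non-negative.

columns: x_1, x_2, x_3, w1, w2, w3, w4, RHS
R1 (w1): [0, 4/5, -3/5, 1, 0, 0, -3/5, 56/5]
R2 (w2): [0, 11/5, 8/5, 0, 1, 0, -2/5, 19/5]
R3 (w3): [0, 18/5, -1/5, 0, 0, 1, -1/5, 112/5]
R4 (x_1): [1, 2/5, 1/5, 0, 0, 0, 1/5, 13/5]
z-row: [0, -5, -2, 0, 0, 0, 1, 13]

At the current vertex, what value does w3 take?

w3 is basic (row 3); its value is the RHS of that row, 112/5.

112/5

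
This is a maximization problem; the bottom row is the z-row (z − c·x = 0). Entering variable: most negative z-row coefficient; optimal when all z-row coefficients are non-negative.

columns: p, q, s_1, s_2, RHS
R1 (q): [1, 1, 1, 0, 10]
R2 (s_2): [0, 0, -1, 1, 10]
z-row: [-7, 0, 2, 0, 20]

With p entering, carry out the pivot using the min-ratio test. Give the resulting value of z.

Ratio test on column p — row 1: 10/1 = 10; row 2: entry 0 ≤ 0. Minimum is 10 at row 1 (q leaves); pivot element 1.
Pivot on row 1; the z-row RHS becomes 20 − (-7)·10 = 90.

90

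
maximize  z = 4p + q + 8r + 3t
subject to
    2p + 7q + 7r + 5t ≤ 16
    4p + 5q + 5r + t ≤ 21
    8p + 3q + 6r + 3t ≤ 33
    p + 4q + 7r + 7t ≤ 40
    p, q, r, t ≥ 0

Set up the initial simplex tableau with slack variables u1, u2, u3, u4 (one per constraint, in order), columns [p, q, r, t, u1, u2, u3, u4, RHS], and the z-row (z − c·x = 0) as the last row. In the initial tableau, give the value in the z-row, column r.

-8

The z-row carries the negated objective coefficients: the r entry is -8.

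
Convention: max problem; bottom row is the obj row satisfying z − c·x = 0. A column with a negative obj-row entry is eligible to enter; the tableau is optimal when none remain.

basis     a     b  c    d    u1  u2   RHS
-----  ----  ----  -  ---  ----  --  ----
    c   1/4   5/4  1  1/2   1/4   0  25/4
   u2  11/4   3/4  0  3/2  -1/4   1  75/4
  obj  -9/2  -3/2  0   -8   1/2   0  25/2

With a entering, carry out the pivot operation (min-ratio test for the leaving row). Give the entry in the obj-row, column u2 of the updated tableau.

18/11

Ratio test on column a — row 1: (25/4)/(1/4) = 25; row 2: (75/4)/(11/4) = 75/11. Minimum is 75/11 at row 2 (u2 leaves); pivot element 11/4.
Divide row 2 by 11/4; eliminate column a from the other rows.
obj-row update in column u2: 0 − (-9/2)·(4/11) = 18/11.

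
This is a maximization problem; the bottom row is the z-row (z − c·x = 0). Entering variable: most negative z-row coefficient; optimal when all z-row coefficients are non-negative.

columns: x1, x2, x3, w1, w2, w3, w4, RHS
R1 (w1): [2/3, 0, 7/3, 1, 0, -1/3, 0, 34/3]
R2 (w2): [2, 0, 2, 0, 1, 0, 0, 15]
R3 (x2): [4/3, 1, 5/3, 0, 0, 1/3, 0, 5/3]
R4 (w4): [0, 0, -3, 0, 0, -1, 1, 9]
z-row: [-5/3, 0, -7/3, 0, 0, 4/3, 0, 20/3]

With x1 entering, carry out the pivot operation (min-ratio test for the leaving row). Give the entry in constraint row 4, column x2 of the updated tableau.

0

Ratio test on column x1 — row 1: (34/3)/(2/3) = 17; row 2: 15/2 = 15/2; row 3: (5/3)/(4/3) = 5/4; row 4: entry 0 ≤ 0. Minimum is 5/4 at row 3 (x2 leaves); pivot element 4/3.
Divide row 3 by 4/3; eliminate column x1 from the other rows.
Row 4 update in column x2: 0 − 0·(3/4) = 0.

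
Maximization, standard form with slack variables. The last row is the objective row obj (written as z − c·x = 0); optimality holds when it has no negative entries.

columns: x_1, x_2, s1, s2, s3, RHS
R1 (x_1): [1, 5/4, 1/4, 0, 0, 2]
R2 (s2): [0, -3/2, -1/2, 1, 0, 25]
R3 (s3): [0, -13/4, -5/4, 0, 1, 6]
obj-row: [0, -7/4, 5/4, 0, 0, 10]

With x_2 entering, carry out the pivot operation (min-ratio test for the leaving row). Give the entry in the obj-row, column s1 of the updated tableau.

8/5

Ratio test on column x_2 — row 1: 2/(5/4) = 8/5; row 2: entry -3/2 ≤ 0; row 3: entry -13/4 ≤ 0. Minimum is 8/5 at row 1 (x_1 leaves); pivot element 5/4.
Divide row 1 by 5/4; eliminate column x_2 from the other rows.
obj-row update in column s1: 5/4 − (-7/4)·(1/5) = 8/5.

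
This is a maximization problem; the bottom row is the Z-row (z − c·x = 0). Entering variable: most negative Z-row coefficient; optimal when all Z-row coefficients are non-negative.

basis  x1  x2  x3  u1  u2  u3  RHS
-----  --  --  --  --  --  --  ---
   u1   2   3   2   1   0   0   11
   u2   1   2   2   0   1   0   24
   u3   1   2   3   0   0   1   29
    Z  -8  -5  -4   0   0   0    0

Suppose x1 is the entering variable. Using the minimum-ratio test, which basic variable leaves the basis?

Column x1 entries and ratios — u1: 11/2 = 11/2; u2: 24/1 = 24; u3: 29/1 = 29.
Smallest ratio is 11/2 in the row of u1, so u1 leaves.

u1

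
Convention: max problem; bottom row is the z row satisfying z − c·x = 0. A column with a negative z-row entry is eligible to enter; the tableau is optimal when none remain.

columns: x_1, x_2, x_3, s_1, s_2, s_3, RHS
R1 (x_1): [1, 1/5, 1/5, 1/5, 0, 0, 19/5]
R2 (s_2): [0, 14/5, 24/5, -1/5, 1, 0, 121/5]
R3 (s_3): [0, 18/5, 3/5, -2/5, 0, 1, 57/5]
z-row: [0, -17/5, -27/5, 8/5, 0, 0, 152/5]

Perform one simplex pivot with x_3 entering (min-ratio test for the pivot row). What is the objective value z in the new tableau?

461/8

Ratio test on column x_3 — row 1: (19/5)/(1/5) = 19; row 2: (121/5)/(24/5) = 121/24; row 3: (57/5)/(3/5) = 19. Minimum is 121/24 at row 2 (s_2 leaves); pivot element 24/5.
Pivot on row 2; the z-row RHS becomes 152/5 − (-27/5)·(121/24) = 461/8.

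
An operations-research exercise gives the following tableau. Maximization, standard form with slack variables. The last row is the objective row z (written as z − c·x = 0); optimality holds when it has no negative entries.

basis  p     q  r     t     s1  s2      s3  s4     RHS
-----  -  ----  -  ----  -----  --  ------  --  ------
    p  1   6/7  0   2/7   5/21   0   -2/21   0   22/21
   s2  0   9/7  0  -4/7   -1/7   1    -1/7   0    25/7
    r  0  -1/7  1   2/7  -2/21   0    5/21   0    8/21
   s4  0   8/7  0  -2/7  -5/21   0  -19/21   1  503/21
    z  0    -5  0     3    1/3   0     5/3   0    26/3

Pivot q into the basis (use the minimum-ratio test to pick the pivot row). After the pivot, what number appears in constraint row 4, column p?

Ratio test on column q — row 1: (22/21)/(6/7) = 11/9; row 2: (25/7)/(9/7) = 25/9; row 3: entry -1/7 ≤ 0; row 4: (503/21)/(8/7) = 503/24. Minimum is 11/9 at row 1 (p leaves); pivot element 6/7.
Divide row 1 by 6/7; eliminate column q from the other rows.
Row 4 update in column p: 0 − (8/7)·(7/6) = -4/3.

-4/3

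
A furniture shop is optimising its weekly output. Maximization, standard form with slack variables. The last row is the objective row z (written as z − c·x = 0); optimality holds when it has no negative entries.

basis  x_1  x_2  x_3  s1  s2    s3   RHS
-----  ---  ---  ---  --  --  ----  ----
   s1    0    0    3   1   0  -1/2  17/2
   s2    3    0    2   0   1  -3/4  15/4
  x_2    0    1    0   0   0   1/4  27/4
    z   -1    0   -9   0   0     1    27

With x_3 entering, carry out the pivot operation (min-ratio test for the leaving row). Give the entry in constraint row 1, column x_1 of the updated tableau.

Ratio test on column x_3 — row 1: (17/2)/3 = 17/6; row 2: (15/4)/2 = 15/8; row 3: entry 0 ≤ 0. Minimum is 15/8 at row 2 (s2 leaves); pivot element 2.
Divide row 2 by 2; eliminate column x_3 from the other rows.
Row 1 update in column x_1: 0 − 3·(3/2) = -9/2.

-9/2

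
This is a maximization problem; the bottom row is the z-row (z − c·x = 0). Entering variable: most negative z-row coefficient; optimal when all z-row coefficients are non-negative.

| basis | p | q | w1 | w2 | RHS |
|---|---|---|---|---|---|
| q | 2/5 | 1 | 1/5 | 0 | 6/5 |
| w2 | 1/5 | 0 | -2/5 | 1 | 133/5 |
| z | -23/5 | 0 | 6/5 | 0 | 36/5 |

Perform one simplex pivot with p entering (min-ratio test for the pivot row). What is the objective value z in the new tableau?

Ratio test on column p — row 1: (6/5)/(2/5) = 3; row 2: (133/5)/(1/5) = 133. Minimum is 3 at row 1 (q leaves); pivot element 2/5.
Pivot on row 1; the z-row RHS becomes 36/5 − (-23/5)·3 = 21.

21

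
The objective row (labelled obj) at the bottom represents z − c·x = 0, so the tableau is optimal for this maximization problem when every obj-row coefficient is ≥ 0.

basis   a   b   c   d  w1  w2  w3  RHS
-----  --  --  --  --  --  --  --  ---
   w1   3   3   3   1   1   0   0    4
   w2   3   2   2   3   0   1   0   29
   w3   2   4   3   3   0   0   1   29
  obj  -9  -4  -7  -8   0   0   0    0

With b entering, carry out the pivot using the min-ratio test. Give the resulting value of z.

Ratio test on column b — row 1: 4/3 = 4/3; row 2: 29/2 = 29/2; row 3: 29/4 = 29/4. Minimum is 4/3 at row 1 (w1 leaves); pivot element 3.
Pivot on row 1; the obj-row RHS becomes 0 − (-4)·(4/3) = 16/3.

16/3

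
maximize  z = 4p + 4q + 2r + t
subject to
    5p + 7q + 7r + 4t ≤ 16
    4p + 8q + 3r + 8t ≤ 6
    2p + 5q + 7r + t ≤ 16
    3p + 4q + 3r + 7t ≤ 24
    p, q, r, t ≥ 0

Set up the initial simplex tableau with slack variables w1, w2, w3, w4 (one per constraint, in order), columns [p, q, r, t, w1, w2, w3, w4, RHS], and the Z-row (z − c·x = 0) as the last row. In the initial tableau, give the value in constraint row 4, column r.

Constraint 4 has coefficient 3 on r.

3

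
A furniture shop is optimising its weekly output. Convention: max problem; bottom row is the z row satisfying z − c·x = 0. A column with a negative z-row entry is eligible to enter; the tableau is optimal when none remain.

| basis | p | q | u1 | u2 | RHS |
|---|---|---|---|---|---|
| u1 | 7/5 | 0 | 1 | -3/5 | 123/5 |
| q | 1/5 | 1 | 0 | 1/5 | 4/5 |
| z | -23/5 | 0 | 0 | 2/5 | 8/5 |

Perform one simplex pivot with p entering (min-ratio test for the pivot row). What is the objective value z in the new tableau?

Ratio test on column p — row 1: (123/5)/(7/5) = 123/7; row 2: (4/5)/(1/5) = 4. Minimum is 4 at row 2 (q leaves); pivot element 1/5.
Pivot on row 2; the z-row RHS becomes 8/5 − (-23/5)·4 = 20.

20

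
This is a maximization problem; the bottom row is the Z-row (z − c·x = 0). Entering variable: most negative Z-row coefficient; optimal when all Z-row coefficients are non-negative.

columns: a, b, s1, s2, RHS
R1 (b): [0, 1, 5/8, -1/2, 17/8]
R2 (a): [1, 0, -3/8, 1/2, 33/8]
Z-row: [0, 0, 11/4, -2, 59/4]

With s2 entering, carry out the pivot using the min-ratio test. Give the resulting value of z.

125/4

Ratio test on column s2 — row 1: entry -1/2 ≤ 0; row 2: (33/8)/(1/2) = 33/4. Minimum is 33/4 at row 2 (a leaves); pivot element 1/2.
Pivot on row 2; the Z-row RHS becomes 59/4 − (-2)·(33/4) = 125/4.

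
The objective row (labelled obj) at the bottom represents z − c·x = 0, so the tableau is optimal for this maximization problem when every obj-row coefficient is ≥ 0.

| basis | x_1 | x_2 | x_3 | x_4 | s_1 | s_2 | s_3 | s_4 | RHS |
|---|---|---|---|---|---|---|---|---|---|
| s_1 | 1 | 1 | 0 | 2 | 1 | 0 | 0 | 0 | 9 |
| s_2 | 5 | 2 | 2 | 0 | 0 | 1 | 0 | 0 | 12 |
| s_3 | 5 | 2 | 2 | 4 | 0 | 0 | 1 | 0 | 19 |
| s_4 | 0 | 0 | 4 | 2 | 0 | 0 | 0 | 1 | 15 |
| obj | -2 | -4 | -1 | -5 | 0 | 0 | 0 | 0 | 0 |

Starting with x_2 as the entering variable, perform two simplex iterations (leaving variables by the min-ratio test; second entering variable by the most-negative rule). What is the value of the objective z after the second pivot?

Ratio test on column x_2 — row 1: 9/1 = 9; row 2: 12/2 = 6; row 3: 19/2 = 19/2; row 4: entry 0 ≤ 0. Minimum is 6 at row 2 (s_2 leaves); pivot element 2.
Pivot on row 2; the obj-row RHS becomes 0 − (-4)·6 = 24.
Next entering variable (most negative obj-row entry -5): x_4.
Ratio test on column x_4 — row 1: 3/2 = 3/2; row 2: entry 0 ≤ 0; row 3: 7/4 = 7/4; row 4: 15/2 = 15/2. Minimum is 3/2 at row 1 (s_1 leaves); pivot element 2.
After the second pivot the obj-row RHS is 24 − (-5)·(3/2) = 63/2.

63/2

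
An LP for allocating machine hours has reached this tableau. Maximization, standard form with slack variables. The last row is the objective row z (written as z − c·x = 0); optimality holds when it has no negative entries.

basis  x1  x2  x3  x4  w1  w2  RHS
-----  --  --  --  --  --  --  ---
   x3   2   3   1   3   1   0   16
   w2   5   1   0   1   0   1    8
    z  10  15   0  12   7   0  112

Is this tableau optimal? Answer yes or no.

yes

Every z-row coefficient is ≥ 0, so the tableau is optimal.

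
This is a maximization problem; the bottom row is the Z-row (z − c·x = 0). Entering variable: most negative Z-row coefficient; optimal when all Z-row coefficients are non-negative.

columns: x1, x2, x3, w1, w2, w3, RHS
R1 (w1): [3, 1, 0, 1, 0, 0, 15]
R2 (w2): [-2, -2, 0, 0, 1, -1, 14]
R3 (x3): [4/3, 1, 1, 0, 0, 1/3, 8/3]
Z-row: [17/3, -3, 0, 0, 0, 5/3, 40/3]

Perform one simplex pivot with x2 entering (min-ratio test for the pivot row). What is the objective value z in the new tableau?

64/3

Ratio test on column x2 — row 1: 15/1 = 15; row 2: entry -2 ≤ 0; row 3: (8/3)/1 = 8/3. Minimum is 8/3 at row 3 (x3 leaves); pivot element 1.
Pivot on row 3; the Z-row RHS becomes 40/3 − (-3)·(8/3) = 64/3.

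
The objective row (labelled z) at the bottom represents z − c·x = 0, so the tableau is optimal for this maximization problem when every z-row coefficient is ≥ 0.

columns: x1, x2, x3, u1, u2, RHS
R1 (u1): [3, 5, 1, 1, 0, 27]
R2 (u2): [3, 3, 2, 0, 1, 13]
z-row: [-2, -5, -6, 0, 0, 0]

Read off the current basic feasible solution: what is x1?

0

x1 is not in the basis, so in the current basic feasible solution x1 = 0.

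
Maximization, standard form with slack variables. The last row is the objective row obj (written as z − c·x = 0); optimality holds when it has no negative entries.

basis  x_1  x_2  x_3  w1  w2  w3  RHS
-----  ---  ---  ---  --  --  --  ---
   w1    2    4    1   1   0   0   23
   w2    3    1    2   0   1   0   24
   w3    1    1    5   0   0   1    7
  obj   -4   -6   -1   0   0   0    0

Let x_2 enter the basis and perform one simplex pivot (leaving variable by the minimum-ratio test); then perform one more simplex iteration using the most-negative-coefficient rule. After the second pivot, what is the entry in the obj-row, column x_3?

10

Ratio test on column x_2 — row 1: 23/4 = 23/4; row 2: 24/1 = 24; row 3: 7/1 = 7. Minimum is 23/4 at row 1 (w1 leaves); pivot element 4.
Divide row 1 by 4; eliminate column x_2 from the other rows.
Second iteration: most negative obj-row entry is -1 in column x_1, so x_1 enters.
Ratio test on column x_1 — row 1: (23/4)/(1/2) = 23/2; row 2: (73/4)/(5/2) = 73/10; row 3: (5/4)/(1/2) = 5/2. Minimum is 5/2 at row 3 (w3 leaves); pivot element 1/2.
Divide row 3 by 1/2; eliminate column x_1 from the other rows.
After both pivots, the entry at the obj-row, column x_3 is 10.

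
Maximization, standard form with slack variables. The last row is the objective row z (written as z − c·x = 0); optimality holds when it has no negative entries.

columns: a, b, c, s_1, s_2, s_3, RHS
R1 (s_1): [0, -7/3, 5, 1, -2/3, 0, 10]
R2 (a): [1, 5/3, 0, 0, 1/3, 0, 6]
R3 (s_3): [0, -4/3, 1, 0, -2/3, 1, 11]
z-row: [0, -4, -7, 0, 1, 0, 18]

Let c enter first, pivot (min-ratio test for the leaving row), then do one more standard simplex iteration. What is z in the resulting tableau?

Ratio test on column c — row 1: 10/5 = 2; row 2: entry 0 ≤ 0; row 3: 11/1 = 11. Minimum is 2 at row 1 (s_1 leaves); pivot element 5.
Pivot on row 1; the z-row RHS becomes 18 − (-7)·2 = 32.
Next entering variable (most negative z-row entry -109/15): b.
Ratio test on column b — row 1: entry -7/15 ≤ 0; row 2: 6/(5/3) = 18/5; row 3: entry -13/15 ≤ 0. Minimum is 18/5 at row 2 (a leaves); pivot element 5/3.
After the second pivot the z-row RHS is 32 − (-109/15)·(18/5) = 1454/25.

1454/25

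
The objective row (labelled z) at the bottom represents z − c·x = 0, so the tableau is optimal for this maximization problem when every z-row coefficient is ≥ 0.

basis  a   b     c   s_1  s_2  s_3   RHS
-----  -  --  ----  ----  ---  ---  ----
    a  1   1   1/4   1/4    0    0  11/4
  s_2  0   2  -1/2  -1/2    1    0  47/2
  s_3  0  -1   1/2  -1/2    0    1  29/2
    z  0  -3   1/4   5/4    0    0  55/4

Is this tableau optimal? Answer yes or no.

no

The z-row has a negative entry -3 in column b, so it is not optimal.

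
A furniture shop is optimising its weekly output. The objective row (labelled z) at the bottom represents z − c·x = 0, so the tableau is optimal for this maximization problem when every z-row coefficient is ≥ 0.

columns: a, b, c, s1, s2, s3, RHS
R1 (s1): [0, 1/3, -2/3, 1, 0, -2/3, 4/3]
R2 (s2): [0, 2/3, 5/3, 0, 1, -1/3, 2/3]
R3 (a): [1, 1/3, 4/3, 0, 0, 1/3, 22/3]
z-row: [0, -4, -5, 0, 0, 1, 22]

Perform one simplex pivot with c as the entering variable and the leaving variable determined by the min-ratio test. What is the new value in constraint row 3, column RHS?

34/5

Ratio test on column c — row 1: entry -2/3 ≤ 0; row 2: (2/3)/(5/3) = 2/5; row 3: (22/3)/(4/3) = 11/2. Minimum is 2/5 at row 2 (s2 leaves); pivot element 5/3.
Divide row 2 by 5/3; eliminate column c from the other rows.
Row 3 update in column RHS: 22/3 − (4/3)·(2/5) = 34/5.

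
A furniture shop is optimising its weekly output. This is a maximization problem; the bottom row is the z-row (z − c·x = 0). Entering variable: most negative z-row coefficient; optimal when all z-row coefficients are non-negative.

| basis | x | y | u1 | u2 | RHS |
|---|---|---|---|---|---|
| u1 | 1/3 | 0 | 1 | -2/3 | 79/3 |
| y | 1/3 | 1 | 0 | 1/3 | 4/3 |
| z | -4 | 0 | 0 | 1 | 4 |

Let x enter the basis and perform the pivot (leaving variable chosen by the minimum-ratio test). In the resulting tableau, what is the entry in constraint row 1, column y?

-1

Ratio test on column x — row 1: (79/3)/(1/3) = 79; row 2: (4/3)/(1/3) = 4. Minimum is 4 at row 2 (y leaves); pivot element 1/3.
Divide row 2 by 1/3; eliminate column x from the other rows.
Row 1 update in column y: 0 − (1/3)·3 = -1.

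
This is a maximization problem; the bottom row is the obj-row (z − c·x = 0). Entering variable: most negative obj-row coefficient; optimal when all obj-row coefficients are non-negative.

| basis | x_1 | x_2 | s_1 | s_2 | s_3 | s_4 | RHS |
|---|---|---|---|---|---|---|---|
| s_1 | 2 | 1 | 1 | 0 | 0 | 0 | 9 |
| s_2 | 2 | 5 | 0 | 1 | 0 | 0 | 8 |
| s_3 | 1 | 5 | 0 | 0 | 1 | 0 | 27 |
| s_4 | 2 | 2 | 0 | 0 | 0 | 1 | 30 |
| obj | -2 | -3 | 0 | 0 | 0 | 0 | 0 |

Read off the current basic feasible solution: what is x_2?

x_2 is not in the basis, so in the current basic feasible solution x_2 = 0.

0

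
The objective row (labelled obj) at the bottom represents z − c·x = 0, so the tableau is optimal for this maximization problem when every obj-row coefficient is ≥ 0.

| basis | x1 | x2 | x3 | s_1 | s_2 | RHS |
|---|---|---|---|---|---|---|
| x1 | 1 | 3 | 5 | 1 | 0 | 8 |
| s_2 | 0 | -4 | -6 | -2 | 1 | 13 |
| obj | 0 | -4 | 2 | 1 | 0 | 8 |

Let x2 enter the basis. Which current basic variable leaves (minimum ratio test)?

Column x2 entries and ratios — x1: 8/3 = 8/3; s_2: -4 ≤ 0, skip.
Smallest ratio is 8/3 in the row of x1, so x1 leaves.

x1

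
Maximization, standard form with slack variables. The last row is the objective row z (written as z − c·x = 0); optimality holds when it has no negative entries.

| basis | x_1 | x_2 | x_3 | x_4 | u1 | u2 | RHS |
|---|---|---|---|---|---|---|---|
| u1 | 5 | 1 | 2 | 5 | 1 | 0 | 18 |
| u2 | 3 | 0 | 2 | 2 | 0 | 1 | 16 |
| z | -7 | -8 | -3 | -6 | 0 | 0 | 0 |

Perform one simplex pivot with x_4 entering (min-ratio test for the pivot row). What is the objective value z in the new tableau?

Ratio test on column x_4 — row 1: 18/5 = 18/5; row 2: 16/2 = 8. Minimum is 18/5 at row 1 (u1 leaves); pivot element 5.
Pivot on row 1; the z-row RHS becomes 0 − (-6)·(18/5) = 108/5.

108/5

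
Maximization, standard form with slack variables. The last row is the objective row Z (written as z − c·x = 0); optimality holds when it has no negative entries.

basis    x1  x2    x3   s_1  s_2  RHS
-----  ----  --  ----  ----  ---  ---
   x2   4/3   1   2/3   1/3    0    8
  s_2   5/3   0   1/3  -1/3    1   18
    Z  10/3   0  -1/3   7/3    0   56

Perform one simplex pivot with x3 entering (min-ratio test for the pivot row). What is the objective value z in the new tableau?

60

Ratio test on column x3 — row 1: 8/(2/3) = 12; row 2: 18/(1/3) = 54. Minimum is 12 at row 1 (x2 leaves); pivot element 2/3.
Pivot on row 1; the Z-row RHS becomes 56 − (-1/3)·12 = 60.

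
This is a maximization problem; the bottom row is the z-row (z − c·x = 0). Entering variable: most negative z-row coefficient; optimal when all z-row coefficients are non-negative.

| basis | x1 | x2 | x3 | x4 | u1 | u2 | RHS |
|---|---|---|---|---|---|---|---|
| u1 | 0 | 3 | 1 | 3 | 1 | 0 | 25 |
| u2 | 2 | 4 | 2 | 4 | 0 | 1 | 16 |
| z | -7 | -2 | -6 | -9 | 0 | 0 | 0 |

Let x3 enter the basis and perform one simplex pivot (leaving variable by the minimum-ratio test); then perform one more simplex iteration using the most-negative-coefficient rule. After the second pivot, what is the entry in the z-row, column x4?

Ratio test on column x3 — row 1: 25/1 = 25; row 2: 16/2 = 8. Minimum is 8 at row 2 (u2 leaves); pivot element 2.
Divide row 2 by 2; eliminate column x3 from the other rows.
Second iteration: most negative z-row entry is -1 in column x1, so x1 enters.
Ratio test on column x1 — row 1: entry -1 ≤ 0; row 2: 8/1 = 8. Minimum is 8 at row 2 (x3 leaves); pivot element 1.
Divide row 2 by 1; eliminate column x1 from the other rows.
After both pivots, the entry at the z-row, column x4 is 5.

5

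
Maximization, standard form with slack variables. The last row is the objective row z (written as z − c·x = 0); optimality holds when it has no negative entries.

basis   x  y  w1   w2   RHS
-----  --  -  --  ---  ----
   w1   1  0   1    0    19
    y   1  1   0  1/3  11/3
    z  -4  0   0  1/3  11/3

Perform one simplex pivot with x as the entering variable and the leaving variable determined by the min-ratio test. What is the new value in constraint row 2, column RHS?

Ratio test on column x — row 1: 19/1 = 19; row 2: (11/3)/1 = 11/3. Minimum is 11/3 at row 2 (y leaves); pivot element 1.
Divide row 2 by 1; eliminate column x from the other rows.
In the new row 2, the RHS entry is the old entry divided by the pivot: (11/3)/1 = 11/3.

11/3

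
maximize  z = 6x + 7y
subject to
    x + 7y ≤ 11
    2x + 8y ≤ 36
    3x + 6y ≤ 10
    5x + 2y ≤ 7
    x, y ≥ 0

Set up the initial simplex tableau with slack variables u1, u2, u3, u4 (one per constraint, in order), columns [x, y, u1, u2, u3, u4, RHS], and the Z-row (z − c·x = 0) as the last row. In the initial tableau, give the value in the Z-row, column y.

-7

The Z-row carries the negated objective coefficients: the y entry is -7.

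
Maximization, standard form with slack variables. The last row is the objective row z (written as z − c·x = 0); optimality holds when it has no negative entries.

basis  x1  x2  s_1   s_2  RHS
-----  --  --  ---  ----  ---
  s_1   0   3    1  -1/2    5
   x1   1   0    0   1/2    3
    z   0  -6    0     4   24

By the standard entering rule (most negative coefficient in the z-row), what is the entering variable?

Negative z-row entries: x2: -6.
The most negative is -6 in column x2, so x2 enters.

x2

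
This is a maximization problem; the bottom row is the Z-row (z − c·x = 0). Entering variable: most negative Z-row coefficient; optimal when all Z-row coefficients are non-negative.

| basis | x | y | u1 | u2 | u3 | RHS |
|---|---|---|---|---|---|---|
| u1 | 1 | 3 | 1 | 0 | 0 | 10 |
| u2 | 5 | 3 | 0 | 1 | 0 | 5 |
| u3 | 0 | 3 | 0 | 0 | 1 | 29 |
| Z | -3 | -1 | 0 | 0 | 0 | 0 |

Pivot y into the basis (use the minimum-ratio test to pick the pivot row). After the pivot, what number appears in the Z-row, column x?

Ratio test on column y — row 1: 10/3 = 10/3; row 2: 5/3 = 5/3; row 3: 29/3 = 29/3. Minimum is 5/3 at row 2 (u2 leaves); pivot element 3.
Divide row 2 by 3; eliminate column y from the other rows.
Z-row update in column x: -3 − (-1)·(5/3) = -4/3.

-4/3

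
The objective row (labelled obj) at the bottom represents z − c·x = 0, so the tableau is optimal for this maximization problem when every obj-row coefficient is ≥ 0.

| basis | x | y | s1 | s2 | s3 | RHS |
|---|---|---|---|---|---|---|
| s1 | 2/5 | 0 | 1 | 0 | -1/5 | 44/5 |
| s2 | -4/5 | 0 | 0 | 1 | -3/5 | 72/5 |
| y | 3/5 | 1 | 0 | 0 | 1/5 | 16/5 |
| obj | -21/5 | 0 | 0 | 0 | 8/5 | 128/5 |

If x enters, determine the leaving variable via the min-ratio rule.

y

Column x entries and ratios — s1: (44/5)/(2/5) = 22; s2: -4/5 ≤ 0, skip; y: (16/5)/(3/5) = 16/3.
Smallest ratio is 16/3 in the row of y, so y leaves.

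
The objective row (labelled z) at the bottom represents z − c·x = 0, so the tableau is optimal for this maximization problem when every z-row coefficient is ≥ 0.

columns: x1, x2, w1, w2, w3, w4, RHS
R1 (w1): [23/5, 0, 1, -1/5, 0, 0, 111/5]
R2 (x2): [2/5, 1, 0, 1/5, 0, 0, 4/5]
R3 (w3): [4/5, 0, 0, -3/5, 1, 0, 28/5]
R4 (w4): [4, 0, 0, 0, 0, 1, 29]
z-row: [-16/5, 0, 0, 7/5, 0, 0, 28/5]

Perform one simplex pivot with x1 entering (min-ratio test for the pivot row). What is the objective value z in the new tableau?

Ratio test on column x1 — row 1: (111/5)/(23/5) = 111/23; row 2: (4/5)/(2/5) = 2; row 3: (28/5)/(4/5) = 7; row 4: 29/4 = 29/4. Minimum is 2 at row 2 (x2 leaves); pivot element 2/5.
Pivot on row 2; the z-row RHS becomes 28/5 − (-16/5)·2 = 12.

12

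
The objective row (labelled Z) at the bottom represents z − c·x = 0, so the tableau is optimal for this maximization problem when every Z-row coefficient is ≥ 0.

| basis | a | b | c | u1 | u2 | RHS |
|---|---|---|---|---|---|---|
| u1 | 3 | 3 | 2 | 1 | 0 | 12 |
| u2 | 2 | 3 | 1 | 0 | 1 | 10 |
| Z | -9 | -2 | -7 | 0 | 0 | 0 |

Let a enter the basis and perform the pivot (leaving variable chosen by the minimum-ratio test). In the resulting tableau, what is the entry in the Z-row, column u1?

3

Ratio test on column a — row 1: 12/3 = 4; row 2: 10/2 = 5. Minimum is 4 at row 1 (u1 leaves); pivot element 3.
Divide row 1 by 3; eliminate column a from the other rows.
Z-row update in column u1: 0 − (-9)·(1/3) = 3.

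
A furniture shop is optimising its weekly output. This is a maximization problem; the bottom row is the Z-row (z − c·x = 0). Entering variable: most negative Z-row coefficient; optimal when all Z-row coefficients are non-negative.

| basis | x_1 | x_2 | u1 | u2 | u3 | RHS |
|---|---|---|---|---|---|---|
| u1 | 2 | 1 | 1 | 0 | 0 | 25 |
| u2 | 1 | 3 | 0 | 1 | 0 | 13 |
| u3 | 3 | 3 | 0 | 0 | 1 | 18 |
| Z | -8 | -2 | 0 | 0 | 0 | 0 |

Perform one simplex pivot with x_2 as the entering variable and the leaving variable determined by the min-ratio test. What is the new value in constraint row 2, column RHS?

Ratio test on column x_2 — row 1: 25/1 = 25; row 2: 13/3 = 13/3; row 3: 18/3 = 6. Minimum is 13/3 at row 2 (u2 leaves); pivot element 3.
Divide row 2 by 3; eliminate column x_2 from the other rows.
In the new row 2, the RHS entry is the old entry divided by the pivot: 13/3 = 13/3.

13/3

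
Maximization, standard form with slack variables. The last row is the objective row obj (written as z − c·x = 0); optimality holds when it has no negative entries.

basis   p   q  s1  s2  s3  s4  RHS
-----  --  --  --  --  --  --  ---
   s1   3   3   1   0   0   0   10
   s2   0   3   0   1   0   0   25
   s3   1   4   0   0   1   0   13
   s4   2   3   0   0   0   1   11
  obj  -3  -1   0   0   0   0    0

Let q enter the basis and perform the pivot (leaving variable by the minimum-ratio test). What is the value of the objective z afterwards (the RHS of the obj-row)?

Ratio test on column q — row 1: 10/3 = 10/3; row 2: 25/3 = 25/3; row 3: 13/4 = 13/4; row 4: 11/3 = 11/3. Minimum is 13/4 at row 3 (s3 leaves); pivot element 4.
Pivot on row 3; the obj-row RHS becomes 0 − (-1)·(13/4) = 13/4.

13/4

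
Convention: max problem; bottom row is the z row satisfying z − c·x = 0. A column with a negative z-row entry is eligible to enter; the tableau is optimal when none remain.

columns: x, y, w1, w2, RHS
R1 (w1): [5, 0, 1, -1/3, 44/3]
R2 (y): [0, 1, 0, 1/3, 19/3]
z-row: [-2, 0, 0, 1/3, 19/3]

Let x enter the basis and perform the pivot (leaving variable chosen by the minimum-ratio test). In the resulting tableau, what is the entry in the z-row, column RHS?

Ratio test on column x — row 1: (44/3)/5 = 44/15; row 2: entry 0 ≤ 0. Minimum is 44/15 at row 1 (w1 leaves); pivot element 5.
Divide row 1 by 5; eliminate column x from the other rows.
z-row update in column RHS: 19/3 − (-2)·(44/15) = 61/5.

61/5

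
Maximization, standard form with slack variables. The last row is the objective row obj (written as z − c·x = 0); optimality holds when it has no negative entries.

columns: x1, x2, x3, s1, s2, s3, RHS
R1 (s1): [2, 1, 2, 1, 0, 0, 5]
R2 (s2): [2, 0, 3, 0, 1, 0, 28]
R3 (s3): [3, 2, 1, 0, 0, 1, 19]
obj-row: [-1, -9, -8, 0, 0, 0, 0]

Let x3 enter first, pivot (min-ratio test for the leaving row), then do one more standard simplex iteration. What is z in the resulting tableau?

45

Ratio test on column x3 — row 1: 5/2 = 5/2; row 2: 28/3 = 28/3; row 3: 19/1 = 19. Minimum is 5/2 at row 1 (s1 leaves); pivot element 2.
Pivot on row 1; the obj-row RHS becomes 0 − (-8)·(5/2) = 20.
Next entering variable (most negative obj-row entry -5): x2.
Ratio test on column x2 — row 1: (5/2)/(1/2) = 5; row 2: entry -3/2 ≤ 0; row 3: (33/2)/(3/2) = 11. Minimum is 5 at row 1 (x3 leaves); pivot element 1/2.
After the second pivot the obj-row RHS is 20 − (-5)·5 = 45.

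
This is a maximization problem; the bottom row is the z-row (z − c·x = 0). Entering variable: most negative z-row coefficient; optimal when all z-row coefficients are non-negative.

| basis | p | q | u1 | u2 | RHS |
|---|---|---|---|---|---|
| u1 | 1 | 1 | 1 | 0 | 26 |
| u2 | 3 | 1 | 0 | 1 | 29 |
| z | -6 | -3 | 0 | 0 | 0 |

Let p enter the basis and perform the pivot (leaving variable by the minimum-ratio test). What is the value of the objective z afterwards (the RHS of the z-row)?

Ratio test on column p — row 1: 26/1 = 26; row 2: 29/3 = 29/3. Minimum is 29/3 at row 2 (u2 leaves); pivot element 3.
Pivot on row 2; the z-row RHS becomes 0 − (-6)·(29/3) = 58.

58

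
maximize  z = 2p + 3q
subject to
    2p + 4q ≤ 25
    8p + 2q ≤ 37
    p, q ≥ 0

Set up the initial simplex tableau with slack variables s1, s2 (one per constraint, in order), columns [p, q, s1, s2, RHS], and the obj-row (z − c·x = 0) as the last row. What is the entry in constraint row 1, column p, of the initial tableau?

2

Constraint 1 has coefficient 2 on p.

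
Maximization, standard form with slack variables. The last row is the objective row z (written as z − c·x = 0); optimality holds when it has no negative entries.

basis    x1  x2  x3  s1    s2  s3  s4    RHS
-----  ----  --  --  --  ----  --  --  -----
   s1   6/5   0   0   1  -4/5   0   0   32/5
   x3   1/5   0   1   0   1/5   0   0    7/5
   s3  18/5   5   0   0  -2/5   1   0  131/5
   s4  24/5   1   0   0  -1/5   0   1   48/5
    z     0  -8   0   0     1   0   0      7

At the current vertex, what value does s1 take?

s1 is basic (row 1); its value is the RHS of that row, 32/5.

32/5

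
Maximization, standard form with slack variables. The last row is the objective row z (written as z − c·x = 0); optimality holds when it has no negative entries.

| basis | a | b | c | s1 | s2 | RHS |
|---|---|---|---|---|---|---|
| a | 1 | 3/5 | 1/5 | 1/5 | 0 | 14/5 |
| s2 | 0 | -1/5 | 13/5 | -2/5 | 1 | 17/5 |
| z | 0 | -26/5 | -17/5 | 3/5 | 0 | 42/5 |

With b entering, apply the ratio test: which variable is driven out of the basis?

Column b entries and ratios — a: (14/5)/(3/5) = 14/3; s2: -1/5 ≤ 0, skip.
Smallest ratio is 14/3 in the row of a, so a leaves.

a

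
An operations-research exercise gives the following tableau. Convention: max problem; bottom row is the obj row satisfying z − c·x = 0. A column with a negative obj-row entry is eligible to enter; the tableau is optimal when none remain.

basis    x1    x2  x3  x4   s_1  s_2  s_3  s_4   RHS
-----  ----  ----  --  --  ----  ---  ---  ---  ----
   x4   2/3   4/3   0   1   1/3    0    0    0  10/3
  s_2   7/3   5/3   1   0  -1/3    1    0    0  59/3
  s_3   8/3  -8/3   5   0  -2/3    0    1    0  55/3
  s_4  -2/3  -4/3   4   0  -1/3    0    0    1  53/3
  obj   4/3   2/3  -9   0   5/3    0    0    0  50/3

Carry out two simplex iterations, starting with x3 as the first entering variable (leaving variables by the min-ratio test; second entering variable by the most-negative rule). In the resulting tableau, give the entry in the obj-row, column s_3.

9/5

Ratio test on column x3 — row 1: entry 0 ≤ 0; row 2: (59/3)/1 = 59/3; row 3: (55/3)/5 = 11/3; row 4: (53/3)/4 = 53/12. Minimum is 11/3 at row 3 (s_3 leaves); pivot element 5.
Divide row 3 by 5; eliminate column x3 from the other rows.
Second iteration: most negative obj-row entry is -62/15 in column x2, so x2 enters.
Ratio test on column x2 — row 1: (10/3)/(4/3) = 5/2; row 2: 16/(11/5) = 80/11; row 3: entry -8/15 ≤ 0; row 4: 3/(4/5) = 15/4. Minimum is 5/2 at row 1 (x4 leaves); pivot element 4/3.
Divide row 1 by 4/3; eliminate column x2 from the other rows.
After both pivots, the entry at the obj-row, column s_3 is 9/5.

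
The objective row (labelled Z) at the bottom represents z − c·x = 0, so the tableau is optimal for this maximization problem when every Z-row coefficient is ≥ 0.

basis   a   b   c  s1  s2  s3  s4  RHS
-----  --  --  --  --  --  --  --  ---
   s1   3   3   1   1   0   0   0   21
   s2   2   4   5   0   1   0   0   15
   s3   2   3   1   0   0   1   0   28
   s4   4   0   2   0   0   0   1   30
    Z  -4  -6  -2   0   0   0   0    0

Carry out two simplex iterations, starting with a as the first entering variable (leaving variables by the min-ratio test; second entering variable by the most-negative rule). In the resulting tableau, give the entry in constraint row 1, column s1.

2/3

Ratio test on column a — row 1: 21/3 = 7; row 2: 15/2 = 15/2; row 3: 28/2 = 14; row 4: 30/4 = 15/2. Minimum is 7 at row 1 (s1 leaves); pivot element 3.
Divide row 1 by 3; eliminate column a from the other rows.
Second iteration: most negative Z-row entry is -2 in column b, so b enters.
Ratio test on column b — row 1: 7/1 = 7; row 2: 1/2 = 1/2; row 3: 14/1 = 14; row 4: entry -4 ≤ 0. Minimum is 1/2 at row 2 (s2 leaves); pivot element 2.
Divide row 2 by 2; eliminate column b from the other rows.
After both pivots, the entry at constraint row 1, column s1 is 2/3.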